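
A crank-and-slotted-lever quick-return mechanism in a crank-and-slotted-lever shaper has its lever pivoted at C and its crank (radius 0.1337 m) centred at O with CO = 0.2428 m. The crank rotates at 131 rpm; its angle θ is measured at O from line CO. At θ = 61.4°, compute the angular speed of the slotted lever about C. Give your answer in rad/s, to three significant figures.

4.25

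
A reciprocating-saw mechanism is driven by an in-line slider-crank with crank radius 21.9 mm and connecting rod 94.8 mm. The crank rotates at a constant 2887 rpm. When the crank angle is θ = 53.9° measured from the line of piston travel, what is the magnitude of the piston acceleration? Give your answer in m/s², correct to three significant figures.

ω = 2π·2887/60 = 302.3 rad/s
x(θ) = r cosθ + √(L² − r² sin²θ); with ω constant, a = ω²·d²x/dθ².
d²x/dθ² = −r cosθ − r²(cos2θ)/√u − r⁴ sin²2θ/(4u^{3/2}),  u = L² − r² sin²θ = 0.00867393 m².
Substituting r = 0.0219 m, L = 0.0948 m, θ = 53.9°: d²x/dθ² = -0.011394 m.
a = ω²·d²x/dθ² = (302.3)²·(-0.011394) = -1041.4 m/s²;  |a| = 1041.4 m/s².

1040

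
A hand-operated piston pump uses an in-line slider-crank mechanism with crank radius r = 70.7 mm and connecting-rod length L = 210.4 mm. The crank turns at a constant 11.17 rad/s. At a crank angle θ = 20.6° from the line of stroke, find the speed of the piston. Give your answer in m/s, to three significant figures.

ω = 11.17 rad/s
For an in-line slider-crank, x = r cosθ + √(L² − r² sin²θ), so v = −rω sinθ·[1 + r cosθ/√(L² − r² sin²θ)].
With r = 0.0707 m, L = 0.2104 m, θ = 20.6°: √(L² − r² sin²θ) = 0.20892 m.
v = −0.0707·11.17·0.35184·[1 + 0.0707·0.93606/0.20892] = -0.36587 m/s.
|v| = 0.36587 m/s.

0.366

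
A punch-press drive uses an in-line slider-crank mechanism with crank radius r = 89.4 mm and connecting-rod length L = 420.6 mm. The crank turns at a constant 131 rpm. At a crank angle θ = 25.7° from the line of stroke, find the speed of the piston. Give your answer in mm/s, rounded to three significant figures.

ω = 2π·131/60 = 13.72 rad/s
For an in-line slider-crank, x = r cosθ + √(L² − r² sin²θ), so v = −rω sinθ·[1 + r cosθ/√(L² − r² sin²θ)].
With r = 0.0894 m, L = 0.4206 m, θ = 25.7°: √(L² − r² sin²θ) = 0.41881 m.
v = −0.0894·13.72·0.43366·[1 + 0.0894·0.90108/0.41881] = -0.63414 m/s.
|v| = 0.63414 m/s = 634.14 mm/s.

634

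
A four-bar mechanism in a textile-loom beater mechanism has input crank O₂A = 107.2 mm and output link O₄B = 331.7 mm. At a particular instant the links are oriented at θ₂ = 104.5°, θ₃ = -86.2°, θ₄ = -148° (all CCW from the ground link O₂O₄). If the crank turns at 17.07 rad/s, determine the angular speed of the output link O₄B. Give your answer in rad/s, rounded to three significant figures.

1.16

ω₂ = 17.07 rad/s
Differentiating the loop-closure r₂e^{iθ₂}+r₃e^{iθ₃}=r₁+r₄e^{iθ₄} gives r₂ω₂e^{iθ₂}+r₃ω₃e^{iθ₃}=r₄ω₄e^{iθ₄}.
Eliminating the other unknown: ω₄ = r₂ω₂ sin(θ₂−θ₃) / [r₄ sin(θ₄−θ₃)].
Numerator sine = -0.18567; denominator sine = -0.88130.
Result = 0.1072·17.07·(-0.18567) / (0.3317·(-0.88130)) = +1.1622 rad/s; magnitude 1.1622 rad/s.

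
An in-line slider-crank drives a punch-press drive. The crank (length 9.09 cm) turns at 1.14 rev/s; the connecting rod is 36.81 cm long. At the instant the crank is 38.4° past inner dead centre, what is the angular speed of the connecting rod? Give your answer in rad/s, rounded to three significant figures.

ω = 7.163 rad/s (converted from 1.14 rev/s).
The rod makes angle φ with the slider axis where L sinφ = r sinθ; differentiating, L cosφ·φ̇ = r ω cosθ.
L cosφ = √(L² − r² sin²θ) = 0.36374 m.
|ω_rod| = r ω |cosθ| / √(L² − r² sin²θ) = 0.0909·7.163·0.78369/0.36374 = 1.4028 rad/s.

1.40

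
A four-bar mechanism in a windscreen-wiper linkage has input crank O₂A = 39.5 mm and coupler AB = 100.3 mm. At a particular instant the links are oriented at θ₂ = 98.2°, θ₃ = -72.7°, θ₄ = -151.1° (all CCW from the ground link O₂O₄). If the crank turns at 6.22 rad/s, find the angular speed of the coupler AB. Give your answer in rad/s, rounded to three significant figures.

ω₂ = 6.22 rad/s
Differentiating the loop-closure r₂e^{iθ₂}+r₃e^{iθ₃}=r₁+r₄e^{iθ₄} gives r₂ω₂e^{iθ₂}+r₃ω₃e^{iθ₃}=r₄ω₄e^{iθ₄}.
Eliminating the other unknown: ω₃ = r₂ω₂ sin(θ₄−θ₂) / [r₃ sin(θ₃−θ₄)].
Numerator sine = +0.93544; denominator sine = +0.97958.
Result = 0.0395·6.22·(+0.93544) / (0.1003·(+0.97958)) = +2.3392 rad/s; magnitude 2.3392 rad/s.

2.34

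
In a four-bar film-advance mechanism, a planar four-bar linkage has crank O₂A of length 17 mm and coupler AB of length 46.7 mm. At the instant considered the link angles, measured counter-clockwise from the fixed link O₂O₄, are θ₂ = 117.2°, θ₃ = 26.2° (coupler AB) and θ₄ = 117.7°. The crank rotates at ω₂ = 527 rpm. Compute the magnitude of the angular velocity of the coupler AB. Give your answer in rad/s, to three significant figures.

ω₂ = 55.19 rad/s (from 527 rpm).
Differentiating the loop-closure r₂e^{iθ₂}+r₃e^{iθ₃}=r₁+r₄e^{iθ₄} gives r₂ω₂e^{iθ₂}+r₃ω₃e^{iθ₃}=r₄ω₄e^{iθ₄}.
Eliminating the other unknown: ω₃ = r₂ω₂ sin(θ₄−θ₂) / [r₃ sin(θ₃−θ₄)].
Numerator sine = +0.00873; denominator sine = -0.99966.
Result = 0.017·55.19·(+0.00873) / (0.0467·(-0.99966)) = -0.17537 rad/s; magnitude 0.17537 rad/s.

0.175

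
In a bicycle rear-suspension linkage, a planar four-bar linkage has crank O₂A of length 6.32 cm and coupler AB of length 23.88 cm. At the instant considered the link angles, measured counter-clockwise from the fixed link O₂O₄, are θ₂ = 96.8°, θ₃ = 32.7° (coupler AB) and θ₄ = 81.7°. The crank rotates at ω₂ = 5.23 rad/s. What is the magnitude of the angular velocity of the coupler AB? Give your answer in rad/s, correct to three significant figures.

0.478

ω₂ = 5.23 rad/s
Differentiating the loop-closure r₂e^{iθ₂}+r₃e^{iθ₃}=r₁+r₄e^{iθ₄} gives r₂ω₂e^{iθ₂}+r₃ω₃e^{iθ₃}=r₄ω₄e^{iθ₄}.
Eliminating the other unknown: ω₃ = r₂ω₂ sin(θ₄−θ₂) / [r₃ sin(θ₃−θ₄)].
Numerator sine = -0.26050; denominator sine = -0.75471.
Result = 0.0632·5.23·(-0.26050) / (0.2388·(-0.75471)) = +0.47777 rad/s; magnitude 0.47777 rad/s.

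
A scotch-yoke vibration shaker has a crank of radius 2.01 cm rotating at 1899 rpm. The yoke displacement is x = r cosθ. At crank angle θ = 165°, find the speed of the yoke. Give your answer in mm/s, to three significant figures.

ω = 198.9 rad/s (from 1899 rpm).
x = r cosθ ⇒ ẋ = −rω sinθ.
|v| = rω|sinθ| = 0.0201·198.9·|sin 165°| = 1.0345 m/s = 1034.5 mm/s.

1030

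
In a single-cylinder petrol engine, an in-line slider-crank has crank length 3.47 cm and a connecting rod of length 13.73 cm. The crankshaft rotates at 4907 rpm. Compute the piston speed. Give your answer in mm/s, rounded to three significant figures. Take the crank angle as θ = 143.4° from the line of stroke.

8450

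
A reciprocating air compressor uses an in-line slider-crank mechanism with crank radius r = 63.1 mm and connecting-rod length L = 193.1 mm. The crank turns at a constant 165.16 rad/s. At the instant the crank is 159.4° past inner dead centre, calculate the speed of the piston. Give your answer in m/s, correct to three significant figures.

2.54

ω = 165.2 rad/s
For an in-line slider-crank, x = r cosθ + √(L² − r² sin²θ), so v = −rω sinθ·[1 + r cosθ/√(L² − r² sin²θ)].
With r = 0.0631 m, L = 0.1931 m, θ = 159.4°: √(L² − r² sin²θ) = 0.19182 m.
v = −0.0631·165.2·0.35184·[1 + 0.0631·-0.93606/0.19182] = -2.5377 m/s.
|v| = 2.5377 m/s.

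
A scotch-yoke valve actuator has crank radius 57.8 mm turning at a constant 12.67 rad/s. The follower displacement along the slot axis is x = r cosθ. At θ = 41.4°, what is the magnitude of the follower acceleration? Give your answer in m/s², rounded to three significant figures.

6.96

ω = 12.67 rad/s
x = r cosθ ⇒ ẍ = −rω² cosθ (ω constant).
|a| = rω²|cosθ| = 0.0578·(12.67)²·|cos 41.4°| = 6.96 m/s².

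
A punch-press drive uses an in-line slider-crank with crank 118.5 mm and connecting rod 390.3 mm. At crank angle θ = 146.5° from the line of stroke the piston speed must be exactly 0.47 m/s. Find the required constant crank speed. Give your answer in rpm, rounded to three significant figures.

92.3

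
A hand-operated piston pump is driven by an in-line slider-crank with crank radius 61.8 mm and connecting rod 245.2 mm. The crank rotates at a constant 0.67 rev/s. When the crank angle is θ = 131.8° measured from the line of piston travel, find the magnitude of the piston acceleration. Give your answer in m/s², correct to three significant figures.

ω = 2π·0.67 = 4.21 rad/s
x(θ) = r cosθ + √(L² − r² sin²θ); with ω constant, a = ω²·d²x/dθ².
d²x/dθ² = −r cosθ − r²(cos2θ)/√u − r⁴ sin²2θ/(4u^{3/2}),  u = L² − r² sin²θ = 0.0580006 m².
Substituting r = 0.0618 m, L = 0.2452 m, θ = 131.8°: d²x/dθ² = +0.042702 m.
a = ω²·d²x/dθ² = (4.21)²·(+0.042702) = +0.75675 m/s²;  |a| = 0.75675 m/s².

0.757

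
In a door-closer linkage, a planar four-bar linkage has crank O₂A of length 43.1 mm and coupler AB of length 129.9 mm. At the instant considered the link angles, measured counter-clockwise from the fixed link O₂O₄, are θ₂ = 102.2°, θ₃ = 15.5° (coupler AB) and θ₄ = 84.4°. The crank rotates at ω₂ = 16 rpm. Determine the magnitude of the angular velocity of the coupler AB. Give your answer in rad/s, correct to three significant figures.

ω₂ = 1.676 rad/s (from 16 rpm).
Differentiating the loop-closure r₂e^{iθ₂}+r₃e^{iθ₃}=r₁+r₄e^{iθ₄} gives r₂ω₂e^{iθ₂}+r₃ω₃e^{iθ₃}=r₄ω₄e^{iθ₄}.
Eliminating the other unknown: ω₃ = r₂ω₂ sin(θ₄−θ₂) / [r₃ sin(θ₃−θ₄)].
Numerator sine = -0.30570; denominator sine = -0.93295.
Result = 0.0431·1.676·(-0.30570) / (0.1299·(-0.93295)) = +0.18216 rad/s; magnitude 0.18216 rad/s.

0.182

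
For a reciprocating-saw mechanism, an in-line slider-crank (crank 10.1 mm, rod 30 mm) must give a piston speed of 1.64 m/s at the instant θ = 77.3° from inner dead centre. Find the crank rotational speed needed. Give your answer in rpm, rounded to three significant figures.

For an in-line slider-crank, |v_piston| = rω|sinθ|·[1 + r cosθ/√(L² − r² sin²θ)].
With r = 0.0101 m, L = 0.03 m, θ = 77.3°: the bracketed kinematic factor |dx/dθ| = 0.010625 m.
ω = v/|dx/dθ| = 1.64/0.010625 = 154.35 rad/s.
N = 60ω/(2π) = 1474 rpm.

1470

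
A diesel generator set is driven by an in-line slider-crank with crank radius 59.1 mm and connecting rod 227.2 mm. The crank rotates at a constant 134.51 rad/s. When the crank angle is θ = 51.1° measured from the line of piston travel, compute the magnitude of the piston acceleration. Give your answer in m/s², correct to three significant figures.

616

ω = 134.5 rad/s
x(θ) = r cosθ + √(L² − r² sin²θ); with ω constant, a = ω²·d²x/dθ².
d²x/dθ² = −r cosθ − r²(cos2θ)/√u − r⁴ sin²2θ/(4u^{3/2}),  u = L² − r² sin²θ = 0.0495044 m².
Substituting r = 0.0591 m, L = 0.2272 m, θ = 51.1°: d²x/dθ² = -0.03406 m.
a = ω²·d²x/dθ² = (134.5)²·(-0.03406) = -616.24 m/s²;  |a| = 616.24 m/s².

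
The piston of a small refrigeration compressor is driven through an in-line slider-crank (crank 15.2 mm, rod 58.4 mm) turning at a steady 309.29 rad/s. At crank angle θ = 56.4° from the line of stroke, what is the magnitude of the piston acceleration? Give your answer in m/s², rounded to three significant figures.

660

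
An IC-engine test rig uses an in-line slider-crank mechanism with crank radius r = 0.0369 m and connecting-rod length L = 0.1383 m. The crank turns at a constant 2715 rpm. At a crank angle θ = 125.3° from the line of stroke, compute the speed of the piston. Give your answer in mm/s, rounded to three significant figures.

ω = 2π·2715/60 = 284.3 rad/s
For an in-line slider-crank, x = r cosθ + √(L² − r² sin²θ), so v = −rω sinθ·[1 + r cosθ/√(L² − r² sin²θ)].
With r = 0.0369 m, L = 0.1383 m, θ = 125.3°: √(L² − r² sin²θ) = 0.13498 m.
v = −0.0369·284.3·0.81614·[1 + 0.0369·-0.57786/0.13498] = -7.2097 m/s.
|v| = 7.2097 m/s = 7209.7 mm/s.

7210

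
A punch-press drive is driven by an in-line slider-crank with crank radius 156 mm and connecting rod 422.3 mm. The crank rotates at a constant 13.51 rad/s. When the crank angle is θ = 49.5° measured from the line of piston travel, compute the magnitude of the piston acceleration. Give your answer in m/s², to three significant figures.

17.2

ω = 13.51 rad/s
x(θ) = r cosθ + √(L² − r² sin²θ); with ω constant, a = ω²·d²x/dθ².
d²x/dθ² = −r cosθ − r²(cos2θ)/√u − r⁴ sin²2θ/(4u^{3/2}),  u = L² − r² sin²θ = 0.164266 m².
Substituting r = 0.156 m, L = 0.4223 m, θ = 49.5°: d²x/dθ² = -0.09409 m.
a = ω²·d²x/dθ² = (13.51)²·(-0.09409) = -17.173 m/s²;  |a| = 17.173 m/s².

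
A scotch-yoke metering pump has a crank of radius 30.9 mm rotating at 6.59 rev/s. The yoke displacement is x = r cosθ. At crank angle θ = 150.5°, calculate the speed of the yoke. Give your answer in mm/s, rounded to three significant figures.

630

ω = 41.41 rad/s (from 6.59 rev/s).
x = r cosθ ⇒ ẋ = −rω sinθ.
|v| = rω|sinθ| = 0.0309·41.41·|sin 150.5°| = 0.63003 m/s = 630.03 mm/s.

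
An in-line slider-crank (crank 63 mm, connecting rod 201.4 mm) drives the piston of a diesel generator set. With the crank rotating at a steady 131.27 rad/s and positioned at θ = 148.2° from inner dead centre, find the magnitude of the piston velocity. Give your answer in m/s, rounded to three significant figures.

ω = 131.3 rad/s
For an in-line slider-crank, x = r cosθ + √(L² − r² sin²θ), so v = −rω sinθ·[1 + r cosθ/√(L² − r² sin²θ)].
With r = 0.063 m, L = 0.2014 m, θ = 148.2°: √(L² − r² sin²θ) = 0.19865 m.
v = −0.063·131.3·0.52696·[1 + 0.063·-0.84989/0.19865] = -3.1833 m/s.
|v| = 3.1833 m/s.

3.18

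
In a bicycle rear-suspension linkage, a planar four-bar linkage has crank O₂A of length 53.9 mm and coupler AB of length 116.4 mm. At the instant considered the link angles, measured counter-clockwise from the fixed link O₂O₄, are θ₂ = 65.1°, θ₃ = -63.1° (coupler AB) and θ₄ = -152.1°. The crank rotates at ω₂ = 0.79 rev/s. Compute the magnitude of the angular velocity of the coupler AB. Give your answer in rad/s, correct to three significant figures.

1.39

ω₂ = 4.964 rad/s (from 0.79 rev/s).
Differentiating the loop-closure r₂e^{iθ₂}+r₃e^{iθ₃}=r₁+r₄e^{iθ₄} gives r₂ω₂e^{iθ₂}+r₃ω₃e^{iθ₃}=r₄ω₄e^{iθ₄}.
Eliminating the other unknown: ω₃ = r₂ω₂ sin(θ₄−θ₂) / [r₃ sin(θ₃−θ₄)].
Numerator sine = +0.60460; denominator sine = +0.99985.
Result = 0.0539·4.964·(+0.60460) / (0.1164·(+0.99985)) = +1.3899 rad/s; magnitude 1.3899 rad/s.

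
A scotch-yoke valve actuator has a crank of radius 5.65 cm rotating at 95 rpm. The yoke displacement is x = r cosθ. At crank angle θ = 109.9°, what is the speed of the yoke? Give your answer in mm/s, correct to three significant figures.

529

ω = 9.948 rad/s (from 95 rpm).
x = r cosθ ⇒ ẋ = −rω sinθ.
|v| = rω|sinθ| = 0.0565·9.948·|sin 109.9°| = 0.52852 m/s = 528.52 mm/s.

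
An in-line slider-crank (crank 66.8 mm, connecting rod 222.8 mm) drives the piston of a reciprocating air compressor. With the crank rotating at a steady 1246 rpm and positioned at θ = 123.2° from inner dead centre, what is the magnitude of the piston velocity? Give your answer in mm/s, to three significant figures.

6060

ω = 2π·1246/60 = 130.5 rad/s
For an in-line slider-crank, x = r cosθ + √(L² − r² sin²θ), so v = −rω sinθ·[1 + r cosθ/√(L² − r² sin²θ)].
With r = 0.0668 m, L = 0.2228 m, θ = 123.2°: √(L² − r² sin²θ) = 0.21567 m.
v = −0.0668·130.5·0.83676·[1 + 0.0668·-0.54756/0.21567] = -6.0564 m/s.
|v| = 6.0564 m/s = 6056.4 mm/s.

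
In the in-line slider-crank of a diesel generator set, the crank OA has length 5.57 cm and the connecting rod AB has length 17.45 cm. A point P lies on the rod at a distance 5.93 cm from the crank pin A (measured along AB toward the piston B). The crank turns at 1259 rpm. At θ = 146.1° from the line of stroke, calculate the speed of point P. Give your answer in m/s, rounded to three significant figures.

5.48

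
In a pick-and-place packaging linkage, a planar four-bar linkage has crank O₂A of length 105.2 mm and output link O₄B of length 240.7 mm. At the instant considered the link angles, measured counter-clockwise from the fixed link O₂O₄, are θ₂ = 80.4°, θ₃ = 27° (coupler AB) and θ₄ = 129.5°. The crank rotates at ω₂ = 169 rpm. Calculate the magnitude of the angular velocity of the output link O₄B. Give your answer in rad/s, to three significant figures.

6.36

ω₂ = 17.7 rad/s (from 169 rpm).
Differentiating the loop-closure r₂e^{iθ₂}+r₃e^{iθ₃}=r₁+r₄e^{iθ₄} gives r₂ω₂e^{iθ₂}+r₃ω₃e^{iθ₃}=r₄ω₄e^{iθ₄}.
Eliminating the other unknown: ω₄ = r₂ω₂ sin(θ₂−θ₃) / [r₄ sin(θ₄−θ₃)].
Numerator sine = +0.80282; denominator sine = +0.97630.
Result = 0.1052·17.7·(+0.80282) / (0.2407·(+0.97630)) = +6.3605 rad/s; magnitude 6.3605 rad/s.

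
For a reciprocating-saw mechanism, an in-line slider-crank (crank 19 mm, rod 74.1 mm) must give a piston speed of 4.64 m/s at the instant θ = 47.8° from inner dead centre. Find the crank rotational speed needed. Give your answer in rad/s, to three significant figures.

280

For an in-line slider-crank, |v_piston| = rω|sinθ|·[1 + r cosθ/√(L² − r² sin²θ)].
With r = 0.019 m, L = 0.0741 m, θ = 47.8°: the bracketed kinematic factor |dx/dθ| = 0.016545 m.
ω = v/|dx/dθ| = 4.64/0.016545 = 280.46 rad/s.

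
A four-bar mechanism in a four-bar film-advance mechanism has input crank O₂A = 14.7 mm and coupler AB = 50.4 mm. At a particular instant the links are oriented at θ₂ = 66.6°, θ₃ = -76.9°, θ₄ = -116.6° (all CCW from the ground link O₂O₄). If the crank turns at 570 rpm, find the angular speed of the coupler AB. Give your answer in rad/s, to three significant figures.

1.52

ω₂ = 59.69 rad/s (from 570 rpm).
Differentiating the loop-closure r₂e^{iθ₂}+r₃e^{iθ₃}=r₁+r₄e^{iθ₄} gives r₂ω₂e^{iθ₂}+r₃ω₃e^{iθ₃}=r₄ω₄e^{iθ₄}.
Eliminating the other unknown: ω₃ = r₂ω₂ sin(θ₄−θ₂) / [r₃ sin(θ₃−θ₄)].
Numerator sine = +0.05582; denominator sine = +0.63877.
Result = 0.0147·59.69·(+0.05582) / (0.0504·(+0.63877)) = +1.5214 rad/s; magnitude 1.5214 rad/s.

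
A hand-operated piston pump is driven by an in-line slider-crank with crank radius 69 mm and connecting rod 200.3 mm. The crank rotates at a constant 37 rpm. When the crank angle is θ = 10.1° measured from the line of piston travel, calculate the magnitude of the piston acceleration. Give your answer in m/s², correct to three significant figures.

ω = 2π·37/60 = 3.875 rad/s
x(θ) = r cosθ + √(L² − r² sin²θ); with ω constant, a = ω²·d²x/dθ².
d²x/dθ² = −r cosθ − r²(cos2θ)/√u − r⁴ sin²2θ/(4u^{3/2}),  u = L² − r² sin²θ = 0.0399737 m².
Substituting r = 0.069 m, L = 0.2003 m, θ = 10.1°: d²x/dθ² = -0.090363 m.
a = ω²·d²x/dθ² = (3.875)²·(-0.090363) = -1.3566 m/s²;  |a| = 1.3566 m/s².

1.36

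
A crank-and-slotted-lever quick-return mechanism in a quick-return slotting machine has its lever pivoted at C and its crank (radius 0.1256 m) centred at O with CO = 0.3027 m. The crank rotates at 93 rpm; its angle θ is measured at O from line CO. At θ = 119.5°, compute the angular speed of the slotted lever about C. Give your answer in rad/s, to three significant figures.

0.410

ω = 9.739 rad/s (from 93 rpm).
Crank pin A relative to C: A = (d + r cosθ, r sinθ); lever angle φ = atan2(r sinθ, d + r cosθ).
Differentiating tanφ: φ̇ = rω(d cosθ + r)/(d² + r² + 2dr cosθ).
d² + r² + 2dr cosθ = |CA|² = 0.0699596 m²;  d cosθ + r = -0.023457 m.
|ω_lever| = |0.1256·9.739·-0.023457| / 0.0699596 = 0.41013 rad/s.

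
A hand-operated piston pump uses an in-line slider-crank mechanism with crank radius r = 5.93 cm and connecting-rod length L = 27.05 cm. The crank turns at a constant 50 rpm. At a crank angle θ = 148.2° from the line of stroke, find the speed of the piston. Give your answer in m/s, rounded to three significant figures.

ω = 2π·50/60 = 5.236 rad/s
For an in-line slider-crank, x = r cosθ + √(L² − r² sin²θ), so v = −rω sinθ·[1 + r cosθ/√(L² − r² sin²θ)].
With r = 0.0593 m, L = 0.2705 m, θ = 148.2°: √(L² − r² sin²θ) = 0.26869 m.
v = −0.0593·5.236·0.52696·[1 + 0.0593·-0.84989/0.26869] = -0.13293 m/s.
|v| = 0.13293 m/s.

0.133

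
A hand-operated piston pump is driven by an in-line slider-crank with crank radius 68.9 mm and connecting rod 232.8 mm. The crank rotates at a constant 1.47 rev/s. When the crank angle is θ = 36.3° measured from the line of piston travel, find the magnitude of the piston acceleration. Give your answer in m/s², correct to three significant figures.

ω = 2π·1.47 = 9.236 rad/s
x(θ) = r cosθ + √(L² − r² sin²θ); with ω constant, a = ω²·d²x/dθ².
d²x/dθ² = −r cosθ − r²(cos2θ)/√u − r⁴ sin²2θ/(4u^{3/2}),  u = L² − r² sin²θ = 0.052532 m².
Substituting r = 0.0689 m, L = 0.2328 m, θ = 36.3°: d²x/dθ² = -0.062148 m.
a = ω²·d²x/dθ² = (9.236)²·(-0.062148) = -5.3018 m/s²;  |a| = 5.3018 m/s².

5.30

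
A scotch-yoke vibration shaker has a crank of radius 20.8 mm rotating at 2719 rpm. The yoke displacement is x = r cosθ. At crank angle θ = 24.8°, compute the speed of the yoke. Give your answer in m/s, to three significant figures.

2.48

ω = 284.7 rad/s (from 2719 rpm).
x = r cosθ ⇒ ẋ = −rω sinθ.
|v| = rω|sinθ| = 0.0208·284.7·|sin 24.8°| = 2.4842 m/s.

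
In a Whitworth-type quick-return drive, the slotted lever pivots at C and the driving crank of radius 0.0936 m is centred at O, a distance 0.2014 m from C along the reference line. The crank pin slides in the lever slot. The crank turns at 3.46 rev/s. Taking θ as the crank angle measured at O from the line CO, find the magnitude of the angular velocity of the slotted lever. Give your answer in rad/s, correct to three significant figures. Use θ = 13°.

6.85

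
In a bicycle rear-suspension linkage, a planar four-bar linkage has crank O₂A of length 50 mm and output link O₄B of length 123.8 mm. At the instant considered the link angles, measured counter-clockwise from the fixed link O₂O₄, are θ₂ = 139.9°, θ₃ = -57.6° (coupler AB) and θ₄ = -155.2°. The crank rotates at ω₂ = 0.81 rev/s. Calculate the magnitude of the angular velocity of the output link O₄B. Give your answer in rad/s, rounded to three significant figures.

0.624

ω₂ = 5.089 rad/s (from 0.81 rev/s).
Differentiating the loop-closure r₂e^{iθ₂}+r₃e^{iθ₃}=r₁+r₄e^{iθ₄} gives r₂ω₂e^{iθ₂}+r₃ω₃e^{iθ₃}=r₄ω₄e^{iθ₄}.
Eliminating the other unknown: ω₄ = r₂ω₂ sin(θ₂−θ₃) / [r₄ sin(θ₄−θ₃)].
Numerator sine = -0.30071; denominator sine = -0.99122.
Result = 0.05·5.089·(-0.30071) / (0.1238·(-0.99122)) = +0.62357 rad/s; magnitude 0.62357 rad/s.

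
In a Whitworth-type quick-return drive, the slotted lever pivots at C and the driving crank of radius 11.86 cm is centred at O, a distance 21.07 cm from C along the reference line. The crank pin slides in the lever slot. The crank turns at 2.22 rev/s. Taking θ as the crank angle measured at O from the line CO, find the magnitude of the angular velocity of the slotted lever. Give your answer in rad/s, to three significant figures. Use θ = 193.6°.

ω = 13.95 rad/s (from 2.22 rev/s).
Crank pin A relative to C: A = (d + r cosθ, r sinθ); lever angle φ = atan2(r sinθ, d + r cosθ).
Differentiating tanφ: φ̇ = rω(d cosθ + r)/(d² + r² + 2dr cosθ).
d² + r² + 2dr cosθ = |CA|² = 0.00988374 m²;  d cosθ + r = -0.086192 m.
|ω_lever| = |0.1186·13.95·-0.086192| / 0.00988374 = 14.427 rad/s.

14.4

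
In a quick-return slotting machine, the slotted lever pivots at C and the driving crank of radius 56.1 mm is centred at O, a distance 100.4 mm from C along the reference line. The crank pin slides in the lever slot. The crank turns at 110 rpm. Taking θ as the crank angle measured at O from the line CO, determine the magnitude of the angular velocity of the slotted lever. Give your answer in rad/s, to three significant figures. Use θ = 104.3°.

1.94

ω = 11.52 rad/s (from 110 rpm).
Crank pin A relative to C: A = (d + r cosθ, r sinθ); lever angle φ = atan2(r sinθ, d + r cosθ).
Differentiating tanφ: φ̇ = rω(d cosθ + r)/(d² + r² + 2dr cosθ).
d² + r² + 2dr cosθ = |CA|² = 0.010445 m²;  d cosθ + r = +0.031301 m.
|ω_lever| = |0.0561·11.52·+0.031301| / 0.010445 = 1.9366 rad/s.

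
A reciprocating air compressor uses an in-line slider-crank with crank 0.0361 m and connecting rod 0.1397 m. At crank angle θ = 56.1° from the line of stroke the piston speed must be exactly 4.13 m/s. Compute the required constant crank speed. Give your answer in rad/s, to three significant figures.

120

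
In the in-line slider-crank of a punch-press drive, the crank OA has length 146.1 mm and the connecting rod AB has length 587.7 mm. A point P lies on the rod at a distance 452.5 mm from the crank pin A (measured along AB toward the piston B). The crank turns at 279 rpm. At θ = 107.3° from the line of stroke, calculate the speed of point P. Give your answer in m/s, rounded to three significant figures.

3.85

ω = 29.22 rad/s.  Crank-pin speed |V_A| = rω = 4.2686 m/s, perpendicular to OA.
Rod angle: sinφ = −(r/L) sinθ ⇒ φ = -13.730°; ω_rod = −rω cosθ/√(L²−r²sin²θ) = +2.2234 rad/s.
V_P = V_A + ω_rod × AP, with AP = 0.4525 m along the rod.
Components: V_Px = −rω sinθ − a·ω_rod·sinφ = -3.8367 m/s;  V_Py = rω cosθ + a·ω_rod·cosφ = -0.29202 m/s.
|V_P| = √(V_Px² + V_Py²) = 3.8478 m/s.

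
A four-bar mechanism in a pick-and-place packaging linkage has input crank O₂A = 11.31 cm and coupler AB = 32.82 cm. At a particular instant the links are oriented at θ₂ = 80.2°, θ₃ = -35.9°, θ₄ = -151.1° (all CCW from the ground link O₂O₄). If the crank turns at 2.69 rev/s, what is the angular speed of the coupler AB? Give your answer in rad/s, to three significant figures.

ω₂ = 16.9 rad/s (from 2.69 rev/s).
Differentiating the loop-closure r₂e^{iθ₂}+r₃e^{iθ₃}=r₁+r₄e^{iθ₄} gives r₂ω₂e^{iθ₂}+r₃ω₃e^{iθ₃}=r₄ω₄e^{iθ₄}.
Eliminating the other unknown: ω₃ = r₂ω₂ sin(θ₄−θ₂) / [r₃ sin(θ₃−θ₄)].
Numerator sine = +0.78043; denominator sine = +0.90483.
Result = 0.1131·16.9·(+0.78043) / (0.3282·(+0.90483)) = +5.0237 rad/s; magnitude 5.0237 rad/s.

5.02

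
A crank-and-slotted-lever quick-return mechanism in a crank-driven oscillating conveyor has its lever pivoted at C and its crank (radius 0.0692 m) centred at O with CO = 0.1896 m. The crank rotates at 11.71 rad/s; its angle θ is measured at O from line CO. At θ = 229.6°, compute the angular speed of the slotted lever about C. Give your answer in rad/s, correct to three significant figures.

ω = 11.71 rad/s
Crank pin A relative to C: A = (d + r cosθ, r sinθ); lever angle φ = atan2(r sinθ, d + r cosθ).
Differentiating tanφ: φ̇ = rω(d cosθ + r)/(d² + r² + 2dr cosθ).
d² + r² + 2dr cosθ = |CA|² = 0.0237297 m²;  d cosθ + r = -0.053684 m.
|ω_lever| = |0.0692·11.71·-0.053684| / 0.0237297 = 1.8332 rad/s.

1.83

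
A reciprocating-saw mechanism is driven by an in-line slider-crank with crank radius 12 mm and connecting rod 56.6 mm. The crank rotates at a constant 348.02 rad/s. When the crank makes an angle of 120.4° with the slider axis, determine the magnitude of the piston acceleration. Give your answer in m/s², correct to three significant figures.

886

ω = 348 rad/s
x(θ) = r cosθ + √(L² − r² sin²θ); with ω constant, a = ω²·d²x/dθ².
d²x/dθ² = −r cosθ − r²(cos2θ)/√u − r⁴ sin²2θ/(4u^{3/2}),  u = L² − r² sin²θ = 0.00309643 m².
Substituting r = 0.012 m, L = 0.0566 m, θ = 120.4°: d²x/dθ² = +0.007312 m.
a = ω²·d²x/dθ² = (348)²·(+0.007312) = +885.61 m/s²;  |a| = 885.61 m/s².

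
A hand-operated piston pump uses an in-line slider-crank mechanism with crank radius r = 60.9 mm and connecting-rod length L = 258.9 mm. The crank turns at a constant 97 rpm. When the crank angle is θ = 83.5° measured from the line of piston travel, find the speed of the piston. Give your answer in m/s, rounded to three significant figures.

ω = 2π·97/60 = 10.16 rad/s
For an in-line slider-crank, x = r cosθ + √(L² − r² sin²θ), so v = −rω sinθ·[1 + r cosθ/√(L² − r² sin²θ)].
With r = 0.0609 m, L = 0.2589 m, θ = 83.5°: √(L² − r² sin²θ) = 0.25173 m.
v = −0.0609·10.16·0.99357·[1 + 0.0609·0.11320/0.25173] = -0.63147 m/s.
|v| = 0.63147 m/s.

0.631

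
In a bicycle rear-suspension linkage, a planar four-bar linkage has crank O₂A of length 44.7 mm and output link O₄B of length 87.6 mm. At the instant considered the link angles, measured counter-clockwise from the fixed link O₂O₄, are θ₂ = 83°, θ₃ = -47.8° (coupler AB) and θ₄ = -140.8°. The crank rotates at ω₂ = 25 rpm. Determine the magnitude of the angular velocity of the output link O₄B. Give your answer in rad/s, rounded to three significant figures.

1.01

ω₂ = 2.618 rad/s (from 25 rpm).
Differentiating the loop-closure r₂e^{iθ₂}+r₃e^{iθ₃}=r₁+r₄e^{iθ₄} gives r₂ω₂e^{iθ₂}+r₃ω₃e^{iθ₃}=r₄ω₄e^{iθ₄}.
Eliminating the other unknown: ω₄ = r₂ω₂ sin(θ₂−θ₃) / [r₄ sin(θ₄−θ₃)].
Numerator sine = +0.75700; denominator sine = -0.99863.
Result = 0.0447·2.618·(+0.75700) / (0.0876·(-0.99863)) = -1.0127 rad/s; magnitude 1.0127 rad/s.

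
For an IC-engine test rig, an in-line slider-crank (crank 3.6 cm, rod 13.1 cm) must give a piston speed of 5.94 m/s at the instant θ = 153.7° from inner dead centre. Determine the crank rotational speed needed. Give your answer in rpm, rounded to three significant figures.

For an in-line slider-crank, |v_piston| = rω|sinθ|·[1 + r cosθ/√(L² − r² sin²θ)].
With r = 0.036 m, L = 0.131 m, θ = 153.7°: the bracketed kinematic factor |dx/dθ| = 0.011991 m.
ω = v/|dx/dθ| = 5.94/0.011991 = 495.35 rad/s.
N = 60ω/(2π) = 4730.3 rpm.

4730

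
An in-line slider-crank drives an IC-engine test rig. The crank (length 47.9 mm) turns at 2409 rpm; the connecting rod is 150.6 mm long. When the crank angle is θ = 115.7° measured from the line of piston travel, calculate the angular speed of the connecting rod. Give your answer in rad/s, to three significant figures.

ω = 252.3 rad/s (converted from 2409 rpm).
The rod makes angle φ with the slider axis where L sinφ = r sinθ; differentiating, L cosφ·φ̇ = r ω cosθ.
L cosφ = √(L² − r² sin²θ) = 0.14428 m.
|ω_rod| = r ω |cosθ| / √(L² − r² sin²θ) = 0.0479·252.3·0.43366/0.14428 = 36.319 rad/s.

36.3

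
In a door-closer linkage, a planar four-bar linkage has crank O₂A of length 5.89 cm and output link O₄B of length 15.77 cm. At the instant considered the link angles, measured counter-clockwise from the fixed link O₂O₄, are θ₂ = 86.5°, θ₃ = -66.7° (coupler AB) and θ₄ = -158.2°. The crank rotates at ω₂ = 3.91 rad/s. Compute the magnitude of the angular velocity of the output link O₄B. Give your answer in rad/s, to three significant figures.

0.659

ω₂ = 3.91 rad/s
Differentiating the loop-closure r₂e^{iθ₂}+r₃e^{iθ₃}=r₁+r₄e^{iθ₄} gives r₂ω₂e^{iθ₂}+r₃ω₃e^{iθ₃}=r₄ω₄e^{iθ₄}.
Eliminating the other unknown: ω₄ = r₂ω₂ sin(θ₂−θ₃) / [r₄ sin(θ₄−θ₃)].
Numerator sine = +0.45088; denominator sine = -0.99966.
Result = 0.0589·3.91·(+0.45088) / (0.1577·(-0.99966)) = -0.65867 rad/s; magnitude 0.65867 rad/s.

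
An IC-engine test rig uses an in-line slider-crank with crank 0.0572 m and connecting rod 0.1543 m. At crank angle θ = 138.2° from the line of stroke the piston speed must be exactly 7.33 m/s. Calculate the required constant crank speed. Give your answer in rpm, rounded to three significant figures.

2570

For an in-line slider-crank, |v_piston| = rω|sinθ|·[1 + r cosθ/√(L² − r² sin²θ)].
With r = 0.0572 m, L = 0.1543 m, θ = 138.2°: the bracketed kinematic factor |dx/dθ| = 0.027252 m.
ω = v/|dx/dθ| = 7.33/0.027252 = 268.97 rad/s.
N = 60ω/(2π) = 2568.4 rpm.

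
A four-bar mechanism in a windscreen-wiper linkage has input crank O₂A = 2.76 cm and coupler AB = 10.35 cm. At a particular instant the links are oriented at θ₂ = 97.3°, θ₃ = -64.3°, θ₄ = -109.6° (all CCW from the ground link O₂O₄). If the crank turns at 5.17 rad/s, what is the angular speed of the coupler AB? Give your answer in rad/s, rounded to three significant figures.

0.878

ω₂ = 5.17 rad/s
Differentiating the loop-closure r₂e^{iθ₂}+r₃e^{iθ₃}=r₁+r₄e^{iθ₄} gives r₂ω₂e^{iθ₂}+r₃ω₃e^{iθ₃}=r₄ω₄e^{iθ₄}.
Eliminating the other unknown: ω₃ = r₂ω₂ sin(θ₄−θ₂) / [r₃ sin(θ₃−θ₄)].
Numerator sine = +0.45243; denominator sine = +0.71080.
Result = 0.0276·5.17·(+0.45243) / (0.1035·(+0.71080)) = +0.87754 rad/s; magnitude 0.87754 rad/s.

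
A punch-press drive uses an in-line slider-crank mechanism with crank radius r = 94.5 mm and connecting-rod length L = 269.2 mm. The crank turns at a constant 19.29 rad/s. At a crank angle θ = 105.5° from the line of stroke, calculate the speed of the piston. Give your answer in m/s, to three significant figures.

ω = 19.29 rad/s
For an in-line slider-crank, x = r cosθ + √(L² − r² sin²θ), so v = −rω sinθ·[1 + r cosθ/√(L² − r² sin²θ)].
With r = 0.0945 m, L = 0.2692 m, θ = 105.5°: √(L² − r² sin²θ) = 0.25333 m.
v = −0.0945·19.29·0.96363·[1 + 0.0945·-0.26724/0.25333] = -1.5815 m/s.
|v| = 1.5815 m/s.

1.58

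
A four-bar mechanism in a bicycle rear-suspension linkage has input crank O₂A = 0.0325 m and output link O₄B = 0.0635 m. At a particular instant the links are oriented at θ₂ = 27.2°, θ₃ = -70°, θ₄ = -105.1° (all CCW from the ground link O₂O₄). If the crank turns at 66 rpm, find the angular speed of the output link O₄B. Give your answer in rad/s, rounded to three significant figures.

6.10

ω₂ = 6.912 rad/s (from 66 rpm).
Differentiating the loop-closure r₂e^{iθ₂}+r₃e^{iθ₃}=r₁+r₄e^{iθ₄} gives r₂ω₂e^{iθ₂}+r₃ω₃e^{iθ₃}=r₄ω₄e^{iθ₄}.
Eliminating the other unknown: ω₄ = r₂ω₂ sin(θ₂−θ₃) / [r₄ sin(θ₄−θ₃)].
Numerator sine = +0.99211; denominator sine = -0.57501.
Result = 0.0325·6.912·(+0.99211) / (0.0635·(-0.57501)) = -6.1034 rad/s; magnitude 6.1034 rad/s.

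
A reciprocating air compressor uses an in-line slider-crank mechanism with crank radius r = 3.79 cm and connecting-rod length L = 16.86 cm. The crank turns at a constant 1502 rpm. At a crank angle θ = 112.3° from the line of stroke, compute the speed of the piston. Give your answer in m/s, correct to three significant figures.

5.03

ω = 2π·1502/60 = 157.3 rad/s
For an in-line slider-crank, x = r cosθ + √(L² − r² sin²θ), so v = −rω sinθ·[1 + r cosθ/√(L² − r² sin²θ)].
With r = 0.0379 m, L = 0.1686 m, θ = 112.3°: √(L² − r² sin²θ) = 0.16491 m.
v = −0.0379·157.3·0.92521·[1 + 0.0379·-0.37946/0.16491] = -5.0344 m/s.
|v| = 5.0344 m/s.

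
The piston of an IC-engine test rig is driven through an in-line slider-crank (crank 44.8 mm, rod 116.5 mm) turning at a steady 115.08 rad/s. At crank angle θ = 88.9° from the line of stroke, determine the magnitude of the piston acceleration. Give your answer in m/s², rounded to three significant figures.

ω = 115.1 rad/s
x(θ) = r cosθ + √(L² − r² sin²θ); with ω constant, a = ω²·d²x/dθ².
d²x/dθ² = −r cosθ − r²(cos2θ)/√u − r⁴ sin²2θ/(4u^{3/2}),  u = L² − r² sin²θ = 0.0115659 m².
Substituting r = 0.0448 m, L = 0.1165 m, θ = 88.9°: d²x/dθ² = +0.017787 m.
a = ω²·d²x/dθ² = (115.1)²·(+0.017787) = +235.56 m/s²;  |a| = 235.56 m/s².

236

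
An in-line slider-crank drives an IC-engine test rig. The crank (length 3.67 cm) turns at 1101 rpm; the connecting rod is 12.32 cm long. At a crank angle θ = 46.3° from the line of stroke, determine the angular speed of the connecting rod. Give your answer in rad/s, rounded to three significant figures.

24.3

ω = 115.3 rad/s (converted from 1101 rpm).
The rod makes angle φ with the slider axis where L sinφ = r sinθ; differentiating, L cosφ·φ̇ = r ω cosθ.
L cosφ = √(L² − r² sin²θ) = 0.12031 m.
|ω_rod| = r ω |cosθ| / √(L² − r² sin²θ) = 0.0367·115.3·0.69088/0.12031 = 24.299 rad/s.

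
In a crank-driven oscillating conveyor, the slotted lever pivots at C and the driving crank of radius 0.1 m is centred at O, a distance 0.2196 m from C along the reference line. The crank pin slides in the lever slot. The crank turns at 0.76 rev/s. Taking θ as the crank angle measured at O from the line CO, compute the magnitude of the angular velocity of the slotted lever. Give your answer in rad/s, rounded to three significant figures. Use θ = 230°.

ω = 4.775 rad/s (from 0.76 rev/s).
Crank pin A relative to C: A = (d + r cosθ, r sinθ); lever angle φ = atan2(r sinθ, d + r cosθ).
Differentiating tanφ: φ̇ = rω(d cosθ + r)/(d² + r² + 2dr cosθ).
d² + r² + 2dr cosθ = |CA|² = 0.0299929 m²;  d cosθ + r = -0.041156 m.
|ω_lever| = |0.1·4.775·-0.041156| / 0.0299929 = 0.65525 rad/s.

0.655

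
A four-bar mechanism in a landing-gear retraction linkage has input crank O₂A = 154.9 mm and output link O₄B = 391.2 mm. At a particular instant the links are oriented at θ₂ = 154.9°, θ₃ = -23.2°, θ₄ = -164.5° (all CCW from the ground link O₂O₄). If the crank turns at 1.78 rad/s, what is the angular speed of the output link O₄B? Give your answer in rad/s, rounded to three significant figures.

ω₂ = 1.78 rad/s
Differentiating the loop-closure r₂e^{iθ₂}+r₃e^{iθ₃}=r₁+r₄e^{iθ₄} gives r₂ω₂e^{iθ₂}+r₃ω₃e^{iθ₃}=r₄ω₄e^{iθ₄}.
Eliminating the other unknown: ω₄ = r₂ω₂ sin(θ₂−θ₃) / [r₄ sin(θ₄−θ₃)].
Numerator sine = +0.03316; denominator sine = -0.62524.
Result = 0.1549·1.78·(+0.03316) / (0.3912·(-0.62524)) = -0.037374 rad/s; magnitude 0.037374 rad/s.

0.0374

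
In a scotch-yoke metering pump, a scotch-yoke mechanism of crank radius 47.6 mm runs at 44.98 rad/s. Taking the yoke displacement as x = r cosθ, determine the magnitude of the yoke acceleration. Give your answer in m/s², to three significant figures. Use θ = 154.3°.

ω = 44.98 rad/s
x = r cosθ ⇒ ẍ = −rω² cosθ (ω constant).
|a| = rω²|cosθ| = 0.0476·(44.98)²·|cos 154.3°| = 86.778 m/s².

86.8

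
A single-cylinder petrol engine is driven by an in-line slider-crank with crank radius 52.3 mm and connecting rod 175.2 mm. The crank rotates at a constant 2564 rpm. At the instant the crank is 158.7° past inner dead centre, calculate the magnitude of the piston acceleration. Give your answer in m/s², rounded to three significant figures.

ω = 2π·2564/60 = 268.5 rad/s
x(θ) = r cosθ + √(L² − r² sin²θ); with ω constant, a = ω²·d²x/dθ².
d²x/dθ² = −r cosθ − r²(cos2θ)/√u − r⁴ sin²2θ/(4u^{3/2}),  u = L² − r² sin²θ = 0.0303341 m².
Substituting r = 0.0523 m, L = 0.1752 m, θ = 158.7°: d²x/dθ² = +0.037005 m.
a = ω²·d²x/dθ² = (268.5)²·(+0.037005) = +2667.8 m/s²;  |a| = 2667.8 m/s².

2670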